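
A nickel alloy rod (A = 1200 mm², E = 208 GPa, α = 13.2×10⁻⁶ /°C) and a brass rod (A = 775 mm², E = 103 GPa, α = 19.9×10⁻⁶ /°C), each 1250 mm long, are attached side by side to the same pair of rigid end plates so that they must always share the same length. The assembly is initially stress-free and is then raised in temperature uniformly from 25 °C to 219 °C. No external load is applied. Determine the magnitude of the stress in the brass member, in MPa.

σ ≈ 101 MPa (compressive)

Equilibrium of a rigid end plate with no external load gives equal and opposite internal forces ±P in the two members. Since α_{brass} > α_{nickel alloy}, heating drives the brass into compression and the nickel alloy into tension.
Equating the net (thermal + elastic) strains gives |α₁ − α₂|·ΔT = P·[1/(A₁E₁) + 1/(A₂E₂)].
|α₁ − α₂|·ΔT = 6.7×10⁻⁶ × 194 = 0.0013.
1/(A₁E₁) + 1/(A₂E₂) = 1/(1200×208×10³) + 1/(775×103×10³) = 1.653×10⁻⁸ N⁻¹.
So P = 0.0013 / 1.653×10⁻⁸ = 78.61 kN.
σ_{brass} = P/A₂ = 78610/775 = 101.4 MPa, compressive.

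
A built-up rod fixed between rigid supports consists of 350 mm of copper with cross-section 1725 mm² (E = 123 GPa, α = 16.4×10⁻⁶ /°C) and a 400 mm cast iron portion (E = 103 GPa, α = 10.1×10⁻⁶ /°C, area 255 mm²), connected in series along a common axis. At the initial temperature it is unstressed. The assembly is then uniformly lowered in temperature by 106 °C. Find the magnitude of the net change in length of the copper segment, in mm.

|ΔL| ≈ 0.507 mm

With the walls removed the bar would change length by δ_free = Σ αᵢΔT Lᵢ = 16.4×10⁻⁶×106×350 + 10.1×10⁻⁶×106×400 = 1.037 mm.
The rigid supports impose zero overall length change; the single axial force P common to all segments must satisfy P Σ Lᵢ/(AᵢEᵢ) = δ_free.
The series flexibility is Σ Lᵢ/(AᵢEᵢ) = 350/(1725×123×10³) + 400/(255×103×10³) = 1.688×10⁻⁵ mm/N.
P = 1.037 / 1.688×10⁻⁵ = 61420 N = 61.42 kN, tensile.
For the copper segment, free thermal change = 16.4×10⁻⁶×106×350 = 0.6084 mm and elastic change from P = 61420×350/(1725×123×10³) = 0.1013 mm; these oppose, so the net change is 0.507 mm (segment shortens).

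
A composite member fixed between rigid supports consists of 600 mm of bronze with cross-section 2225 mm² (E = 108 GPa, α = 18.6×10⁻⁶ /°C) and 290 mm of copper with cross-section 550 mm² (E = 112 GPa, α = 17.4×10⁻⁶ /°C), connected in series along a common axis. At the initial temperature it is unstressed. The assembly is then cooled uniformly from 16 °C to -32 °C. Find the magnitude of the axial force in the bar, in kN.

If the supports were absent, the total length change would be Σ αᵢΔT Lᵢ = 18.6×10⁻⁶×48×600 + 17.4×10⁻⁶×48×290 = 0.7779 mm.
Since the ends are fixed, an axial force P builds up, equal in every segment, with P · Σ Lᵢ/(AᵢEᵢ) = δ_free.
Σ Lᵢ/(AᵢEᵢ) = 600/(2225×108×10³) + 290/(550×112×10³) = 7.205×10⁻⁶ mm/N.
So P = 0.7779 / 7.205×10⁻⁶ = 108 kN, tensile.

P ≈ 108 kN (tensile)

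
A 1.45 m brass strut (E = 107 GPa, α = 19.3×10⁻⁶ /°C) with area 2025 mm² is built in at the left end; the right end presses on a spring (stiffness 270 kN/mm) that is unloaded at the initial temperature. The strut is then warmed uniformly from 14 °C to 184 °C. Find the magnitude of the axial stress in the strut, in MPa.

If the spring were absent the strut would lengthen by αΔT L = 19.3×10⁻⁶ × 170 × 1450 = 4.757 mm.
With a force P in the spring, the elastic change of the strut is PL/(AE) and that of the spring is P/k; compatibility requires their sum to equal δ_free.
P [ L/(AE) + 1/k ] = δ_free → P [ 1450/(2025×107×10³) + 1/(270×10³) ] = 4.757.
P = 4.757 / 1.04×10⁻⁵ = 457600 N.
σ = P/A = 457600/2025 = 226 MPa.

σ ≈ 226 MPa (compressive)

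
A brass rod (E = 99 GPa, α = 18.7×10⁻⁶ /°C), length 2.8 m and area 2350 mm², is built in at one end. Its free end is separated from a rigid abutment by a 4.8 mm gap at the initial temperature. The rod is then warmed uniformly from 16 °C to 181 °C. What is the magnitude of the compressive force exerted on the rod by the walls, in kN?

P ≈ 319 kN

Unrestrained expansion: δ_free = αΔT L = 18.7×10⁻⁶ × 165 × 2800 = 8.639 mm.
This exceeds the 4.8 mm gap, so the wall pushes back. The portion of expansion that must be recovered elastically is δ_free − gap = 8.639 − 4.8 = 3.839 mm.
So σ = E(δ_free − g)/L = 99×10³ × 3.839/2800 = 135.8 MPa.
Force on the wall = σA = 135.8 × 2350 mm² = 319 kN.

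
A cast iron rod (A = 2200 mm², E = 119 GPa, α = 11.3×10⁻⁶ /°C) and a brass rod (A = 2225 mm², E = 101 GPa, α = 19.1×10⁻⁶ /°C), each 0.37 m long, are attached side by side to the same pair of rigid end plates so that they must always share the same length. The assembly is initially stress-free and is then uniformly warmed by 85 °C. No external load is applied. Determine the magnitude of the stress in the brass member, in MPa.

σ ≈ 36 MPa (compressive)

The brass has the larger α, so on heating it would change length more than the cast iron if both were free. The rigid plates force a common final length, so the brass is put into compression and the cast iron into tension, with equal and opposite forces P (no external load).
Compatibility of the two members (thermal + elastic change equal): (α₁ − α₂)ΔT = P·[1/(A₁E₁) + 1/(A₂E₂)].
|α₁ − α₂|·ΔT = 7.8×10⁻⁶ × 85 = 0.000663.
1/(A₁E₁) + 1/(A₂E₂) = 1/(2200×119×10³) + 1/(2225×101×10³) = 8.27×10⁻⁹ N⁻¹.
P = 0.000663 / 8.27×10⁻⁹ = 80170 N = 80.17 kN.
σ_{brass} = P/A₂ = 80170/2225 = 36.03 MPa, compressive.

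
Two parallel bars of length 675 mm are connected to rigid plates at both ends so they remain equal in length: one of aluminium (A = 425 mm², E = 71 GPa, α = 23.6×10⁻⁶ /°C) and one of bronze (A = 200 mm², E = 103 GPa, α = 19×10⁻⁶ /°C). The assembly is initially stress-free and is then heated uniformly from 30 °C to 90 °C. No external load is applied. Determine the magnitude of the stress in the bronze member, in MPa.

σ ≈ 16.9 MPa (tensile)

Equilibrium of a rigid end plate with no external load gives equal and opposite internal forces ±P in the two members. Since α_{aluminium} > α_{bronze}, heating drives the aluminium into compression and the bronze into tension.
Equating the net (thermal + elastic) strains gives |α₁ − α₂|·ΔT = P·[1/(A₁E₁) + 1/(A₂E₂)].
|α₁ − α₂|·ΔT = 4.6×10⁻⁶ × 60 = 0.000276.
1/(A₁E₁) + 1/(A₂E₂) = 1/(425×71×10³) + 1/(200×103×10³) = 8.168×10⁻⁸ N⁻¹.
P = 0.000276 / 8.168×10⁻⁸ = 3379 N = 3.379 kN.
σ_{bronze} = P/A₂ = 3379/200 = 16.89 MPa, tensile.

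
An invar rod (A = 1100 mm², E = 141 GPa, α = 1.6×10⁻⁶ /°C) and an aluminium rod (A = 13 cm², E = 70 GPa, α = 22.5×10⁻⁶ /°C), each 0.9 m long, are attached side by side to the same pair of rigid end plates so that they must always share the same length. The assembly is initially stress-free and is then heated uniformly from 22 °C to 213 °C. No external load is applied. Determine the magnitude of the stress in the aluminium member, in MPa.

σ ≈ 176 MPa (compressive)

The aluminium has the larger α, so on heating it would change length more than the invar if both were free. The rigid plates force a common final length, so the aluminium is put into compression and the invar into tension, with equal and opposite forces P (no external load).
Equating the net (thermal + elastic) strains gives |α₁ − α₂|·ΔT = P·[1/(A₁E₁) + 1/(A₂E₂)].
|α₁ − α₂|·ΔT = 20.9×10⁻⁶ × 191 = 0.003992.
1/(A₁E₁) + 1/(A₂E₂) = 1/(1100×141×10³) + 1/(1300×70×10³) = 1.744×10⁻⁸ N⁻¹.
P = 0.003992 / 1.744×10⁻⁸ = 228900 N = 228.9 kN.
σ_{aluminium} = P/A₂ = 228900/1300 = 176.1 MPa, compressive.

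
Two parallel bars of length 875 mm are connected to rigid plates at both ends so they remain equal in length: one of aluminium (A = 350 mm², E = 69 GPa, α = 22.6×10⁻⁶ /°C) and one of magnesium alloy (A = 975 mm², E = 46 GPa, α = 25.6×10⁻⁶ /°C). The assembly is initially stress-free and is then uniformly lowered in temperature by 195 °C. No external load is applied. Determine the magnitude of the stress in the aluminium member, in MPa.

σ ≈ 26.2 MPa (compressive)

The magnesium alloy has the larger α, so on cooling it would change length more than the aluminium if both were free. The rigid plates force a common final length, so the magnesium alloy is put into tension and the aluminium into compression, with equal and opposite forces P (no external load).
Equating the net (thermal + elastic) strains gives |α₁ − α₂|·ΔT = P·[1/(A₁E₁) + 1/(A₂E₂)].
|α₁ − α₂|·ΔT = 3×10⁻⁶ × 195 = 0.000585.
1/(A₁E₁) + 1/(A₂E₂) = 1/(350×69×10³) + 1/(975×46×10³) = 6.37×10⁻⁸ N⁻¹.
P = 0.000585 / 6.37×10⁻⁸ = 9183 N = 9.183 kN.
σ_{aluminium} = P/A₁ = 9183/350 = 26.24 MPa, compressive.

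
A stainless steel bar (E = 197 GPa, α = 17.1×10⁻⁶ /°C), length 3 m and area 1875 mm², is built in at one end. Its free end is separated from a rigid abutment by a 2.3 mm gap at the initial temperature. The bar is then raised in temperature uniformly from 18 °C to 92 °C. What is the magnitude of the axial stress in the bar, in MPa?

If the wall were absent the bar would grow by αΔT L = 17.1×10⁻⁶ × 74 × 3000 = 3.796 mm.
The gap closes (δ_free > 2.3 mm) and the wall then resists a further 3.796 − 2.3 = 1.496 mm of expansion.
That suppressed elongation corresponds to σ = E·Δ/L = 197×10³ × 1.496/3000 = 98.25 MPa.

σ ≈ 98.3 MPa (compressive)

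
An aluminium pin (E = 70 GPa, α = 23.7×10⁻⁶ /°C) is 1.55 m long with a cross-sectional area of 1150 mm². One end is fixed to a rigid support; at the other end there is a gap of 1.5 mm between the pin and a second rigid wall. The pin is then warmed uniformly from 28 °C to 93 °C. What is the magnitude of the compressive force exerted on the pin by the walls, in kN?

Free thermal elongation = αΔT L = 23.7×10⁻⁶ × 65 × 1550 = 2.388 mm.
The gap closes (δ_free > 1.5 mm) and the wall then resists a further 2.388 − 1.5 = 0.8878 mm of expansion.
So σ = E(δ_free − g)/L = 70×10³ × 0.8878/1550 = 40.09 MPa.
P = σA = 40.09 × 1150 = 46.11 kN.

P ≈ 46.1 kN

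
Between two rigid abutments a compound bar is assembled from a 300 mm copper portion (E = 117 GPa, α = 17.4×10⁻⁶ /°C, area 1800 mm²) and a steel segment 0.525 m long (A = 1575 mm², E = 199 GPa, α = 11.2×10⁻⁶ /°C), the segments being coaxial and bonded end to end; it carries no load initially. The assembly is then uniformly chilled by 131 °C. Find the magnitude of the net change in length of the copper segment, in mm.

|ΔL| ≈ 0.0155 mm

If the supports were absent, the total length change would be Σ αᵢΔT Lᵢ = 17.4×10⁻⁶×131×300 + 11.2×10⁻⁶×131×525 = 1.454 mm.
The rigid supports impose zero overall length change; the single axial force P common to all segments must satisfy P Σ Lᵢ/(AᵢEᵢ) = δ_free.
Σ Lᵢ/(AᵢEᵢ) = 300/(1800×117×10³) + 525/(1575×199×10³) = 3.1×10⁻⁶ mm/N.
Hence P = δ_free / Σ(L/AE) = 1.454/3.1×10⁻⁶ = 469.1 kN (tensile).
For the copper segment, free thermal change = 17.4×10⁻⁶×131×300 = 0.6838 mm and elastic change from P = 469100×300/(1800×117×10³) = 0.6683 mm; these oppose, so the net change is 0.0155 mm (segment shortens).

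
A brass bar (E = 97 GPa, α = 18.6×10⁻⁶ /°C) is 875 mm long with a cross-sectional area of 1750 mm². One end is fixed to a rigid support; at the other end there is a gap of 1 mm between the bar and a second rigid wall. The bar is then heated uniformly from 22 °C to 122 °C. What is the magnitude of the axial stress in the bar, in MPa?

σ ≈ 69.6 MPa (compressive)

Unrestrained expansion: δ_free = αΔT L = 18.6×10⁻⁶ × 100 × 875 = 1.628 mm.
The gap closes (δ_free > 1 mm) and the wall then resists a further 1.628 − 1 = 0.6275 mm of expansion.
That suppressed elongation corresponds to σ = E·Δ/L = 97×10³ × 0.6275/875 = 69.56 MPa.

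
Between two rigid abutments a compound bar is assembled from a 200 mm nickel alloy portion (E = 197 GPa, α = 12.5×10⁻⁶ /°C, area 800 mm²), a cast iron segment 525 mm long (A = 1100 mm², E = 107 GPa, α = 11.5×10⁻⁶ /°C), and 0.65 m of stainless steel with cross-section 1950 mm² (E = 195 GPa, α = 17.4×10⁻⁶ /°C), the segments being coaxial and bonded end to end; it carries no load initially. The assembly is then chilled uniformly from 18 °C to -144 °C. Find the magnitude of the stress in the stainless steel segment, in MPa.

If the supports were absent, the total length change would be Σ αᵢΔT Lᵢ = 12.5×10⁻⁶×162×200 + 11.5×10⁻⁶×162×525 + 17.4×10⁻⁶×162×650 = 3.215 mm.
The rigid supports impose zero overall length change; the single axial force P common to all segments must satisfy P Σ Lᵢ/(AᵢEᵢ) = δ_free.
Σ Lᵢ/(AᵢEᵢ) = 200/(800×197×10³) + 525/(1100×107×10³) + 650/(1950×195×10³) = 7.439×10⁻⁶ mm/N.
P = 3.215 / 7.439×10⁻⁶ = 432200 N = 432.2 kN, tensile.
σ_{stainless steel} = P / A = 432200 / 1950 = 221.7 MPa.

σ ≈ 222 MPa (tensile)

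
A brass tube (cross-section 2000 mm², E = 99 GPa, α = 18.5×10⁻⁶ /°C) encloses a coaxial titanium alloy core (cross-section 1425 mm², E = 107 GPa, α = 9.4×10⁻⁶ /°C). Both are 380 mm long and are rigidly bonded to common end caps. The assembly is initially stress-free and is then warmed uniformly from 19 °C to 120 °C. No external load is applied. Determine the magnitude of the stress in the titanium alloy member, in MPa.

σ ≈ 55.6 MPa (tensile)

The brass has the larger α, so on heating it would change length more than the titanium alloy if both were free. The rigid plates force a common final length, so the brass is put into compression and the titanium alloy into tension, with equal and opposite forces P (no external load).
Equating the net (thermal + elastic) strains gives |α₁ − α₂|·ΔT = P·[1/(A₁E₁) + 1/(A₂E₂)].
|α₁ − α₂|·ΔT = 9.1×10⁻⁶ × 101 = 0.0009191.
1/(A₁E₁) + 1/(A₂E₂) = 1/(2000×99×10³) + 1/(1425×107×10³) = 1.161×10⁻⁸ N⁻¹.
P = 0.0009191 / 1.161×10⁻⁸ = 79170 N = 79.17 kN.
σ_{titanium alloy} = P/A₂ = 79170/1425 = 55.56 MPa, tensile.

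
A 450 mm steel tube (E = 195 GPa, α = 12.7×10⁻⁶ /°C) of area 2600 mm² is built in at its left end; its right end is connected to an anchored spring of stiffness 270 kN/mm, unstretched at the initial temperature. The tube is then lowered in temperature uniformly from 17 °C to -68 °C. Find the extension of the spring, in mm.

δ ≈ 0.392 mm

If the spring were absent the tube would shorten by αΔT L = 12.7×10⁻⁶ × 85 × 450 = 0.4858 mm.
Let P be the tensile force in the spring. The tube extends elastically by PL/(AE) and the spring stretches by P/k; together these equal δ_free.
So P = δ_free / [L/(AE) + 1/k] = 0.4858 / [ 450/(2600×195×10³) + 1/(270×10³) ].
P = 0.4858 / 4.591×10⁻⁶ = 105800 N.
Spring extension = P/k = 105800/(270×10³) = 0.3919 mm.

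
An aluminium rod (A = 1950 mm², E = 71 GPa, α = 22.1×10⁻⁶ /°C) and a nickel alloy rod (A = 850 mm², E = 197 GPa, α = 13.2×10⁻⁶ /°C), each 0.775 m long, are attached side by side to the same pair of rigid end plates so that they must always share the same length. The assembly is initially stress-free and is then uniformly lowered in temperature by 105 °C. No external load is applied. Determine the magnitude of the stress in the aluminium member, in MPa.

Both members must finish at the same length. With the larger α, the aluminium tends to over-contract; the plates restrain it, putting the aluminium in tension and the nickel alloy in compression. With no external load the two internal forces are equal and opposite, magnitude P.
Equating the net (thermal + elastic) strains gives |α₁ − α₂|·ΔT = P·[1/(A₁E₁) + 1/(A₂E₂)].
|α₁ − α₂|·ΔT = 8.9×10⁻⁶ × 105 = 0.0009345.
1/(A₁E₁) + 1/(A₂E₂) = 1/(1950×71×10³) + 1/(850×197×10³) = 1.319×10⁻⁸ N⁻¹.
P = 0.0009345 / 1.319×10⁻⁸ = 70820 N = 70.82 kN.
σ_{aluminium} = P/A₁ = 70820/1950 = 36.32 MPa, tensile.

σ ≈ 36.3 MPa (tensile)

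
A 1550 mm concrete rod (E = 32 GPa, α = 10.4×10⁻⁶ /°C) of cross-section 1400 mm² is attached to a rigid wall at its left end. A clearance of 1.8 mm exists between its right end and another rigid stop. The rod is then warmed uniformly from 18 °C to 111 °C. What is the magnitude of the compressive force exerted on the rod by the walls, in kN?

P ≈ 0 kN

Free thermal elongation = αΔT L = 10.4×10⁻⁶ × 93 × 1550 = 1.499 mm.
Since δ_free = 1.5 mm is less than the 1.8 mm gap, the rod never touches the wall. No axial force develops.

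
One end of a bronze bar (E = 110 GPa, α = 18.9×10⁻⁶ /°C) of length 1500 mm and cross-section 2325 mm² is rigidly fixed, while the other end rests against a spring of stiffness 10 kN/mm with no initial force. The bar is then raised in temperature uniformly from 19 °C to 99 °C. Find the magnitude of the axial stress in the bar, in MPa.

σ ≈ 9.21 MPa (compressive)

If the spring were absent the bar would lengthen by αΔT L = 18.9×10⁻⁶ × 80 × 1500 = 2.268 mm.
Let P be the compressive force at the spring. The bar shortens elastically by PL/(AE) and the spring compresses by P/k; together these equal δ_free.
P [ L/(AE) + 1/k ] = δ_free → P [ 1500/(2325×110×10³) + 1/(10×10³) ] = 2.268.
P = 2.268 / 0.0001059 = 21420 N.
σ = P/A = 21420/2325 = 9.214 MPa.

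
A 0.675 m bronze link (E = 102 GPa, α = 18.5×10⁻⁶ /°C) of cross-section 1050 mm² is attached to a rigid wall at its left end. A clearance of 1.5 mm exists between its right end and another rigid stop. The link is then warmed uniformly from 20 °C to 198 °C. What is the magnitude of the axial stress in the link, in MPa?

Free thermal elongation = αΔT L = 18.5×10⁻⁶ × 178 × 675 = 2.223 mm.
After closing the 1.5 mm clearance, 2.223 − 1.5 = 0.7228 mm of expansion remains to be suppressed by the wall.
Compatibility: PL/(AE) = 0.7228 mm, so σ = P/A = E × (0.7228/675) = 109.2 MPa.

σ ≈ 109 MPa (compressive)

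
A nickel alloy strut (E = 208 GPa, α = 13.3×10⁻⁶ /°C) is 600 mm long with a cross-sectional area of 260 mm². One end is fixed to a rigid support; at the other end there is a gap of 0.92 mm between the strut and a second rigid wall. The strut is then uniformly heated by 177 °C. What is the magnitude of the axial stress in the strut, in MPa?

σ ≈ 171 MPa (compressive)

Free thermal elongation = αΔT L = 13.3×10⁻⁶ × 177 × 600 = 1.412 mm.
After closing the 0.92 mm clearance, 1.412 − 0.92 = 0.4925 mm of expansion remains to be suppressed by the wall.
Compatibility: PL/(AE) = 0.4925 mm, so σ = P/A = E × (0.4925/600) = 170.7 MPa.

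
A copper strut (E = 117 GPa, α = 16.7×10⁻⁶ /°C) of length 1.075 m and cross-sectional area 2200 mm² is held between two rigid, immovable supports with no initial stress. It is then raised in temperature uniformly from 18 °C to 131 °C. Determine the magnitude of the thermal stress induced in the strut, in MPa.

σ ≈ 221 MPa (compressive)

With length fixed, the mechanical strain must cancel the thermal strain αΔT = 16.7×10⁻⁶ × 113 = 1887.1×10⁻⁶.
The stress required to suppress this strain is σ = Eε = 117×10³ × 1887.1×10⁻⁶ = 220.8 MPa, compressive since the strut is trying to expand.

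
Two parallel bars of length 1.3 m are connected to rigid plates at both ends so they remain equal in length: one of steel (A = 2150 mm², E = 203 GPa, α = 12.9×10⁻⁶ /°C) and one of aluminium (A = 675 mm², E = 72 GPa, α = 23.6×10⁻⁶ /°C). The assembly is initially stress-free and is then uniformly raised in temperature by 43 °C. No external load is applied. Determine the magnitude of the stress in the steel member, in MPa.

Both members must finish at the same length. With the larger α, the aluminium tends to over-expand; the plates restrain it, putting the aluminium in compression and the steel in tension. With no external load the two internal forces are equal and opposite, magnitude P.
Setting the final lengths equal and cancelling L: (α₁ − α₂)ΔT = P/(A₁E₁) + P/(A₂E₂).
|α₁ − α₂|·ΔT = 10.7×10⁻⁶ × 43 = 0.0004601.
1/(A₁E₁) + 1/(A₂E₂) = 1/(2150×203×10³) + 1/(675×72×10³) = 2.287×10⁻⁸ N⁻¹.
So P = 0.0004601 / 2.287×10⁻⁸ = 20.12 kN.
σ_{steel} = P/A₁ = 20120/2150 = 9.358 MPa, tensile.

σ ≈ 9.36 MPa (tensile)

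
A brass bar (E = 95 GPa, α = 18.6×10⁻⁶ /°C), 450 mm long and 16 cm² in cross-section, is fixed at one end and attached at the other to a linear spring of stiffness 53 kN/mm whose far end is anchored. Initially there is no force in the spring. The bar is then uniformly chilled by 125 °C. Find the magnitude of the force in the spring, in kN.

P ≈ 47.9 kN

If the spring were absent the bar would shorten by αΔT L = 18.6×10⁻⁶ × 125 × 450 = 1.046 mm.
Let P be the tensile force in the spring. The bar extends elastically by PL/(AE) and the spring stretches by P/k; together these equal δ_free.
P [ L/(AE) + 1/k ] = δ_free → P [ 450/(1600×95×10³) + 1/(53×10³) ] = 1.046.
P = 1.046 / 2.183×10⁻⁵ = 47930 N.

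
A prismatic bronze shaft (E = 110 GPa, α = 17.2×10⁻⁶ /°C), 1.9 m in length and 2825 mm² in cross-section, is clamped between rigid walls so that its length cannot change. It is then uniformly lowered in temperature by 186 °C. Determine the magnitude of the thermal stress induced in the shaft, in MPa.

The supports are rigid, so the total axial strain is zero. The restrained thermal strain is ε = αΔT = 17.2×10⁻⁶ × 186 = 3199.2×10⁻⁶.
σ = EαΔT = 110×10³ × 17.2×10⁻⁶ × 186 = 351.9 MPa (tensile; the shaft is trying to contract).

σ ≈ 352 MPa (tensile)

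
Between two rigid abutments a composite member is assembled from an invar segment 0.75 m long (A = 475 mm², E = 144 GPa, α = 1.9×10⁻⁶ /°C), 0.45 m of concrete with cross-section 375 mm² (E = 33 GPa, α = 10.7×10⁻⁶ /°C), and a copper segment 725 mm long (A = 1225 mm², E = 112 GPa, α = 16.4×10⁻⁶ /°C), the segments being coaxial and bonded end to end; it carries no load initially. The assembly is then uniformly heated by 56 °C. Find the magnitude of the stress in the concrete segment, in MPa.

σ ≈ 51.5 MPa (compressive)

With the walls removed the bar would change length by δ_free = Σ αᵢΔT Lᵢ = 1.9×10⁻⁶×56×750 + 10.7×10⁻⁶×56×450 + 16.4×10⁻⁶×56×725 = 1.015 mm.
The walls prevent any net length change, so an axial force P (same in every segment) develops. Compatibility: P · Σ Lᵢ/(AᵢEᵢ) = δ_free.
Σ Lᵢ/(AᵢEᵢ) = 750/(475×144×10³) + 450/(375×33×10³) + 725/(1225×112×10³) = 5.261×10⁻⁵ mm/N.
Hence P = δ_free / Σ(L/AE) = 1.015/5.261×10⁻⁵ = 19.3 kN (compressive).
σ_{concrete} = P / A = 19300 / 375 = 51.46 MPa.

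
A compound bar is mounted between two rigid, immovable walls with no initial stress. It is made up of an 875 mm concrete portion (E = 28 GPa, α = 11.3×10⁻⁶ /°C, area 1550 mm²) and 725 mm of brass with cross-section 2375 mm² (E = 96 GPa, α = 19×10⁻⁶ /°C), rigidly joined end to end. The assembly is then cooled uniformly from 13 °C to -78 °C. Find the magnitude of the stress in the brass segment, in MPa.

σ ≈ 38.8 MPa (tensile)

Free thermal contraction of the whole bar: Σ αᵢΔT Lᵢ = 11.3×10⁻⁶×91×875 + 19×10⁻⁶×91×725 = 2.153 mm.
Since the ends are fixed, an axial force P builds up, equal in every segment, with P · Σ Lᵢ/(AᵢEᵢ) = δ_free.
The series flexibility is Σ Lᵢ/(AᵢEᵢ) = 875/(1550×28×10³) + 725/(2375×96×10³) = 2.334×10⁻⁵ mm/N.
Hence P = δ_free / Σ(L/AE) = 2.153/2.334×10⁻⁵ = 92.25 kN (tensile).
σ_{brass} = P / A = 92250 / 2375 = 38.84 MPa.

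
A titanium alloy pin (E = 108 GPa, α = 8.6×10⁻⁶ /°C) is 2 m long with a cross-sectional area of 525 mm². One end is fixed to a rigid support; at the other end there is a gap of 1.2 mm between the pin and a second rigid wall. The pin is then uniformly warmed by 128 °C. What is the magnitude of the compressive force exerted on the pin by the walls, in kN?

P ≈ 28.4 kN

Unrestrained expansion: δ_free = αΔT L = 8.6×10⁻⁶ × 128 × 2000 = 2.202 mm.
The gap closes (δ_free > 1.2 mm) and the wall then resists a further 2.202 − 1.2 = 1.002 mm of expansion.
So σ = E(δ_free − g)/L = 108×10³ × 1.002/2000 = 54.09 MPa.
P = σA = 54.09 × 525 = 28.4 kN.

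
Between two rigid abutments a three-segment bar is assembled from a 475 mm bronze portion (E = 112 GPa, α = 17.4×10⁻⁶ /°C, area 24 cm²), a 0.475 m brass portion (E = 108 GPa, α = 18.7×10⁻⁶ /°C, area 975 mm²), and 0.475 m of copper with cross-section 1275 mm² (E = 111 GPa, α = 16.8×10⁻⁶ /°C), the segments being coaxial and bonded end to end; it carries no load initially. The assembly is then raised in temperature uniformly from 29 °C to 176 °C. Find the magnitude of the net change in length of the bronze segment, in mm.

If the supports were absent, the total length change would be Σ αᵢΔT Lᵢ = 17.4×10⁻⁶×147×475 + 18.7×10⁻⁶×147×475 + 16.8×10⁻⁶×147×475 = 3.694 mm.
The walls prevent any net length change, so an axial force P (same in every segment) develops. Compatibility: P · Σ Lᵢ/(AᵢEᵢ) = δ_free.
The series flexibility is Σ Lᵢ/(AᵢEᵢ) = 475/(2400×112×10³) + 475/(975×108×10³) + 475/(1275×111×10³) = 9.634×10⁻⁶ mm/N.
Hence P = δ_free / Σ(L/AE) = 3.694/9.634×10⁻⁶ = 383.4 kN (compressive).
For the bronze segment, free thermal change = 17.4×10⁻⁶×147×475 = 1.215 mm and elastic change from P = 383400×475/(2400×112×10³) = 0.6775 mm; these oppose, so the net change is 0.537 mm (segment lengthens).

|ΔL| ≈ 0.537 mm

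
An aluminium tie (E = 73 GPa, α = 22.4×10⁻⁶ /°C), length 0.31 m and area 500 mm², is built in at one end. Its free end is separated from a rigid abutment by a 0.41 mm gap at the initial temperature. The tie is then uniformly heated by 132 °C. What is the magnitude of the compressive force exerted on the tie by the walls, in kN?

P ≈ 59.6 kN

Unrestrained expansion: δ_free = αΔT L = 22.4×10⁻⁶ × 132 × 310 = 0.9166 mm.
The gap closes (δ_free > 0.41 mm) and the wall then resists a further 0.9166 − 0.41 = 0.5066 mm of expansion.
That suppressed elongation corresponds to σ = E·Δ/L = 73×10³ × 0.5066/310 = 119.3 MPa.
Force on the wall = σA = 119.3 × 500 mm² = 59.65 kN.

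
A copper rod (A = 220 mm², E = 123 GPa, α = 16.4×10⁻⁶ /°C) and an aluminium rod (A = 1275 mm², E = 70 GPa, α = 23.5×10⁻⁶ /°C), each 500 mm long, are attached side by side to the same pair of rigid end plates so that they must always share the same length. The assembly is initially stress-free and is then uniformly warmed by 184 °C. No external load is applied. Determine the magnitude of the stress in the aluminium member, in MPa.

Equilibrium of a rigid end plate with no external load gives equal and opposite internal forces ±P in the two members. Since α_{aluminium} > α_{copper}, heating drives the aluminium into compression and the copper into tension.
Equating the net (thermal + elastic) strains gives |α₁ − α₂|·ΔT = P·[1/(A₁E₁) + 1/(A₂E₂)].
|α₁ − α₂|·ΔT = 7.1×10⁻⁶ × 184 = 0.001306.
1/(A₁E₁) + 1/(A₂E₂) = 1/(220×123×10³) + 1/(1275×70×10³) = 4.816×10⁻⁸ N⁻¹.
So P = 0.001306 / 4.816×10⁻⁸ = 27.13 kN.
σ_{aluminium} = P/A₂ = 27130/1275 = 21.28 MPa, compressive.

σ ≈ 21.3 MPa (compressive)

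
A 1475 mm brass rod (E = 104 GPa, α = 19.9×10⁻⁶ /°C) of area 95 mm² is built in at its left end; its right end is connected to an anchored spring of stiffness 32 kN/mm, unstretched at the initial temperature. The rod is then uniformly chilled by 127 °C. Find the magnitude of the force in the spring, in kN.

P ≈ 20.6 kN

The unrestrained thermal change is αΔT L = 19.9×10⁻⁶ × 127 × 1475 = 3.728 mm.
Let P be the tensile force in the spring. The rod extends elastically by PL/(AE) and the spring stretches by P/k; together these equal δ_free.
So P = δ_free / [L/(AE) + 1/k] = 3.728 / [ 1475/(95×104×10³) + 1/(32×10³) ].
P = 3.728 / 0.0001805 = 20650 N.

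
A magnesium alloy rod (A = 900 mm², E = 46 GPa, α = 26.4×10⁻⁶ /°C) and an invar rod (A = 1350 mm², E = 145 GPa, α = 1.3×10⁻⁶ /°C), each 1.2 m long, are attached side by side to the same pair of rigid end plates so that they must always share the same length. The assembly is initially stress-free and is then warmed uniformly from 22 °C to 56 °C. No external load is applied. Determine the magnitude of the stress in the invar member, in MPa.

The magnesium alloy has the larger α, so on heating it would change length more than the invar if both were free. The rigid plates force a common final length, so the magnesium alloy is put into compression and the invar into tension, with equal and opposite forces P (no external load).
Setting the final lengths equal and cancelling L: (α₁ − α₂)ΔT = P/(A₁E₁) + P/(A₂E₂).
|α₁ − α₂|·ΔT = 25.1×10⁻⁶ × 34 = 0.0008534.
1/(A₁E₁) + 1/(A₂E₂) = 1/(900×46×10³) + 1/(1350×145×10³) = 2.926×10⁻⁸ N⁻¹.
So P = 0.0008534 / 2.926×10⁻⁸ = 29.16 kN.
σ_{invar} = P/A₂ = 29160/1350 = 21.6 MPa, tensile.

σ ≈ 21.6 MPa (tensile)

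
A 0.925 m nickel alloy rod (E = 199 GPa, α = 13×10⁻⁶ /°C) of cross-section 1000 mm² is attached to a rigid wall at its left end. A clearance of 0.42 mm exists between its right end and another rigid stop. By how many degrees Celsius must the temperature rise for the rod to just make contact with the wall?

The gap closes when αΔT L = 0.42 mm, since the rod is still unstressed at that instant.
ΔT = 0.42 / (13×10⁻⁶ × 925) = 34.93 °C.

ΔT ≈ 34.9 °C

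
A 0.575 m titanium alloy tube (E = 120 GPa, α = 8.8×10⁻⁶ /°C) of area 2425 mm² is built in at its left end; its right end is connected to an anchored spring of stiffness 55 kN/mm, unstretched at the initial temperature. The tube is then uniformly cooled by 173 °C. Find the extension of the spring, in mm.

δ ≈ 0.79 mm

Free thermal contraction: δ_free = αΔT L = 8.8×10⁻⁶ × 173 × 575 = 0.8754 mm.
Let P be the tensile force in the spring. The tube extends elastically by PL/(AE) and the spring stretches by P/k; together these equal δ_free.
P [ L/(AE) + 1/k ] = δ_free → P [ 575/(2425×120×10³) + 1/(55×10³) ] = 0.8754.
P = 0.8754 / 2.016×10⁻⁵ = 43430 N.
Spring extension = P/k = 43430/(55×10³) = 0.7896 mm.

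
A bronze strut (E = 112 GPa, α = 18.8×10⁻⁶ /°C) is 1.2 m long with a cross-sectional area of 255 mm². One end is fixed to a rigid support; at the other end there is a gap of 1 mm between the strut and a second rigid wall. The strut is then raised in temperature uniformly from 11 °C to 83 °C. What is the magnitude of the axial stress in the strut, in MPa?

Free thermal elongation = αΔT L = 18.8×10⁻⁶ × 72 × 1200 = 1.624 mm.
The gap closes (δ_free > 1 mm) and the wall then resists a further 1.624 − 1 = 0.6243 mm of expansion.
So σ = E(δ_free − g)/L = 112×10³ × 0.6243/1200 = 58.27 MPa.

σ ≈ 58.3 MPa (compressive)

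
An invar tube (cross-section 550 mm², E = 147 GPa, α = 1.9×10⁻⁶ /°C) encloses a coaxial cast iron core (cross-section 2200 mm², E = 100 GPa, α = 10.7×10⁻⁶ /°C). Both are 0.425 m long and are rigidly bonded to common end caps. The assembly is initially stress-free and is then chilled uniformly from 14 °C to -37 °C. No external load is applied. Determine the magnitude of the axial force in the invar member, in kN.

P ≈ 26.5 kN (compressive in the invar)

The cast iron has the larger α, so on cooling it would change length more than the invar if both were free. The rigid plates force a common final length, so the cast iron is put into tension and the invar into compression, with equal and opposite forces P (no external load).
Setting the final lengths equal and cancelling L: (α₁ − α₂)ΔT = P/(A₁E₁) + P/(A₂E₂).
|α₁ − α₂|·ΔT = 8.8×10⁻⁶ × 51 = 0.0004488.
1/(A₁E₁) + 1/(A₂E₂) = 1/(550×147×10³) + 1/(2200×100×10³) = 1.691×10⁻⁸ N⁻¹.
P = 0.0004488 / 1.691×10⁻⁸ = 26530 N = 26.53 kN.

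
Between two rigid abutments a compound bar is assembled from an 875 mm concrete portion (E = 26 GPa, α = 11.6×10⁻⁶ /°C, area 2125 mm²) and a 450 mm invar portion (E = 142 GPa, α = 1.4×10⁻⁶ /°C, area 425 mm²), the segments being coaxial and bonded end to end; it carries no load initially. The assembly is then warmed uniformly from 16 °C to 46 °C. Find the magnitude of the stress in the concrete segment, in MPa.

If the supports were absent, the total length change would be Σ αᵢΔT Lᵢ = 11.6×10⁻⁶×30×875 + 1.4×10⁻⁶×30×450 = 0.3234 mm.
The walls prevent any net length change, so an axial force P (same in every segment) develops. Compatibility: P · Σ Lᵢ/(AᵢEᵢ) = δ_free.
Σ Lᵢ/(AᵢEᵢ) = 875/(2125×26×10³) + 450/(425×142×10³) = 2.329×10⁻⁵ mm/N.
Hence P = δ_free / Σ(L/AE) = 0.3234/2.329×10⁻⁵ = 13.88 kN (compressive).
σ_{concrete} = P / A = 13880 / 2125 = 6.533 MPa.

σ ≈ 6.53 MPa (compressive)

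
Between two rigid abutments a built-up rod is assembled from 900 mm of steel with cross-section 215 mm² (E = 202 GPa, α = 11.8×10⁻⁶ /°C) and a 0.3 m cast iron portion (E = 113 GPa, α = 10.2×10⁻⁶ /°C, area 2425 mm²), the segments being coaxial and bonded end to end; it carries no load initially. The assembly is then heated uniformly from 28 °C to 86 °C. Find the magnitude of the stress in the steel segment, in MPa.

Free thermal expansion of the whole bar: Σ αᵢΔT Lᵢ = 11.8×10⁻⁶×58×900 + 10.2×10⁻⁶×58×300 = 0.7934 mm.
The rigid supports impose zero overall length change; the single axial force P common to all segments must satisfy P Σ Lᵢ/(AᵢEᵢ) = δ_free.
Σ Lᵢ/(AᵢEᵢ) = 900/(215×202×10³) + 300/(2425×113×10³) = 2.182×10⁻⁵ mm/N.
So P = 0.7934 / 2.182×10⁻⁵ = 36.37 kN, compressive.
σ_{steel} = P / A = 36370 / 215 = 169.1 MPa.

σ ≈ 169 MPa (compressive)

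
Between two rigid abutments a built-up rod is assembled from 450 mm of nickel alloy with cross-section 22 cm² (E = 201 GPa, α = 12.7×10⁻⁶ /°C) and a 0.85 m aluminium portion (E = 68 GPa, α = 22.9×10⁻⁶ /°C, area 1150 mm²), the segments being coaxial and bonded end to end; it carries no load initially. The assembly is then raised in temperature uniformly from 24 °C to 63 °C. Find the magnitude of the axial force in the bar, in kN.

With the walls removed the bar would change length by δ_free = Σ αᵢΔT Lᵢ = 12.7×10⁻⁶×39×450 + 22.9×10⁻⁶×39×850 = 0.982 mm.
The rigid supports impose zero overall length change; the single axial force P common to all segments must satisfy P Σ Lᵢ/(AᵢEᵢ) = δ_free.
Σ Lᵢ/(AᵢEᵢ) = 450/(2200×201×10³) + 850/(1150×68×10³) = 1.189×10⁻⁵ mm/N.
Hence P = δ_free / Σ(L/AE) = 0.982/1.189×10⁻⁵ = 82.61 kN (compressive).

P ≈ 82.6 kN (compressive)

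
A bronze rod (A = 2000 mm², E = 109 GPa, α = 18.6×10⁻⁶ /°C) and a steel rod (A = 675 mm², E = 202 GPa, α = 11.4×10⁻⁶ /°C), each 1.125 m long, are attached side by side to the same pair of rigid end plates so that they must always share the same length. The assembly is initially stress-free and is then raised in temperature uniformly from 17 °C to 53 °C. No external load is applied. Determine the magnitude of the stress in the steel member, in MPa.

σ ≈ 32.2 MPa (tensile)

Both members must finish at the same length. With the larger α, the bronze tends to over-expand; the plates restrain it, putting the bronze in compression and the steel in tension. With no external load the two internal forces are equal and opposite, magnitude P.
Setting the final lengths equal and cancelling L: (α₁ − α₂)ΔT = P/(A₁E₁) + P/(A₂E₂).
|α₁ − α₂|·ΔT = 7.2×10⁻⁶ × 36 = 0.0002592.
1/(A₁E₁) + 1/(A₂E₂) = 1/(2000×109×10³) + 1/(675×202×10³) = 1.192×10⁻⁸ N⁻¹.
P = 0.0002592 / 1.192×10⁻⁸ = 21740 N = 21.74 kN.
σ_{steel} = P/A₂ = 21740/675 = 32.21 MPa, tensile.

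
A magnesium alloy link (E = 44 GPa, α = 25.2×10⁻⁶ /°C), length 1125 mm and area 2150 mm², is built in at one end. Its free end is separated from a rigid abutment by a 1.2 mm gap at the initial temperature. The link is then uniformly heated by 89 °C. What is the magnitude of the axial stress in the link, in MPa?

If the wall were absent the link would grow by αΔT L = 25.2×10⁻⁶ × 89 × 1125 = 2.523 mm.
This exceeds the 1.2 mm gap, so the wall pushes back. The portion of expansion that must be recovered elastically is δ_free − gap = 2.523 − 1.2 = 1.323 mm.
So σ = E(δ_free − g)/L = 44×10³ × 1.323/1125 = 51.75 MPa.

σ ≈ 51.7 MPa (compressive)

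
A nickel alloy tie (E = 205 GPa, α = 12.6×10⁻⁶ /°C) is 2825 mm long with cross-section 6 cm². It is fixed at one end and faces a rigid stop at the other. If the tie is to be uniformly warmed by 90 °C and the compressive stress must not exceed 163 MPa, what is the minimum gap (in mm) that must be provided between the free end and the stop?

g ≈ 0.957 mm

With no wall the tie would lengthen by αΔT L = 12.6×10⁻⁶ × 90 × 2825 = 3.204 mm.
At the allowable stress the elastic shortening the wall may impose is σL/E = 163 × 2825 / (205×10³) = 2.246 mm.
So the gap has to take up the difference, g_min = δ_free − σL/E = 3.204 − 2.246 = 0.9573 mm.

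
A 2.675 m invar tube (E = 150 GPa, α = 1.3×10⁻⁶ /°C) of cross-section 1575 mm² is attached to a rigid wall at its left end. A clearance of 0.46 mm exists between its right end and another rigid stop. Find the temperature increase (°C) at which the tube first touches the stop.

ΔT ≈ 132 °C

Contact occurs when the free expansion equals the gap: αΔT L = 0.46 mm.
So ΔT = g/(αL) = 0.46/(1.3×10⁻⁶ × 2675) = 132.3 °C.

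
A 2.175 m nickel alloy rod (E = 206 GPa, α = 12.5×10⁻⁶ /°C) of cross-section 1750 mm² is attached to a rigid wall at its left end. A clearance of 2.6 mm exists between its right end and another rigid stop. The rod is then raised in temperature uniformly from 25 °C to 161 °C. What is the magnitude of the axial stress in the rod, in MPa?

σ ≈ 104 MPa (compressive)

If the wall were absent the rod would grow by αΔT L = 12.5×10⁻⁶ × 136 × 2175 = 3.697 mm.
This exceeds the 2.6 mm gap, so the wall pushes back. The portion of expansion that must be recovered elastically is δ_free − gap = 3.697 − 2.6 = 1.097 mm.
Compatibility: PL/(AE) = 1.097 mm, so σ = P/A = E × (1.097/2175) = 103.9 MPa.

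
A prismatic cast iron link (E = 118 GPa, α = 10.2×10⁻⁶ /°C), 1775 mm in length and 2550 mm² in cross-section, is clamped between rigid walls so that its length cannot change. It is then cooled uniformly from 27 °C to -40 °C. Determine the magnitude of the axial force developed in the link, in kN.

P ≈ 206 kN (tensile)

With zero net strain, σ = E·αΔT = 118 GPa × 10.2×10⁻⁶ × 67 = 80.64 MPa.
Axial force P = σA = 80.64 × 2550 = 205600 N = 205.6 kN, tensile.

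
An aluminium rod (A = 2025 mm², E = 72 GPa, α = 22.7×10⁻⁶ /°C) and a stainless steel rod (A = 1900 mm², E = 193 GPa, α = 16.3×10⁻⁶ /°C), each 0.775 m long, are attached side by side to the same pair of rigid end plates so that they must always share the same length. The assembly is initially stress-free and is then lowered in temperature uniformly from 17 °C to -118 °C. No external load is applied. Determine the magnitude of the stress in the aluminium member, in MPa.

The aluminium has the larger α, so on cooling it would change length more than the stainless steel if both were free. The rigid plates force a common final length, so the aluminium is put into tension and the stainless steel into compression, with equal and opposite forces P (no external load).
Setting the final lengths equal and cancelling L: (α₁ − α₂)ΔT = P/(A₁E₁) + P/(A₂E₂).
|α₁ − α₂|·ΔT = 6.4×10⁻⁶ × 135 = 0.000864.
1/(A₁E₁) + 1/(A₂E₂) = 1/(2025×72×10³) + 1/(1900×193×10³) = 9.586×10⁻⁹ N⁻¹.
P = 0.000864 / 9.586×10⁻⁹ = 90130 N = 90.13 kN.
σ_{aluminium} = P/A₁ = 90130/2025 = 44.51 MPa, tensile.

σ ≈ 44.5 MPa (tensile)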